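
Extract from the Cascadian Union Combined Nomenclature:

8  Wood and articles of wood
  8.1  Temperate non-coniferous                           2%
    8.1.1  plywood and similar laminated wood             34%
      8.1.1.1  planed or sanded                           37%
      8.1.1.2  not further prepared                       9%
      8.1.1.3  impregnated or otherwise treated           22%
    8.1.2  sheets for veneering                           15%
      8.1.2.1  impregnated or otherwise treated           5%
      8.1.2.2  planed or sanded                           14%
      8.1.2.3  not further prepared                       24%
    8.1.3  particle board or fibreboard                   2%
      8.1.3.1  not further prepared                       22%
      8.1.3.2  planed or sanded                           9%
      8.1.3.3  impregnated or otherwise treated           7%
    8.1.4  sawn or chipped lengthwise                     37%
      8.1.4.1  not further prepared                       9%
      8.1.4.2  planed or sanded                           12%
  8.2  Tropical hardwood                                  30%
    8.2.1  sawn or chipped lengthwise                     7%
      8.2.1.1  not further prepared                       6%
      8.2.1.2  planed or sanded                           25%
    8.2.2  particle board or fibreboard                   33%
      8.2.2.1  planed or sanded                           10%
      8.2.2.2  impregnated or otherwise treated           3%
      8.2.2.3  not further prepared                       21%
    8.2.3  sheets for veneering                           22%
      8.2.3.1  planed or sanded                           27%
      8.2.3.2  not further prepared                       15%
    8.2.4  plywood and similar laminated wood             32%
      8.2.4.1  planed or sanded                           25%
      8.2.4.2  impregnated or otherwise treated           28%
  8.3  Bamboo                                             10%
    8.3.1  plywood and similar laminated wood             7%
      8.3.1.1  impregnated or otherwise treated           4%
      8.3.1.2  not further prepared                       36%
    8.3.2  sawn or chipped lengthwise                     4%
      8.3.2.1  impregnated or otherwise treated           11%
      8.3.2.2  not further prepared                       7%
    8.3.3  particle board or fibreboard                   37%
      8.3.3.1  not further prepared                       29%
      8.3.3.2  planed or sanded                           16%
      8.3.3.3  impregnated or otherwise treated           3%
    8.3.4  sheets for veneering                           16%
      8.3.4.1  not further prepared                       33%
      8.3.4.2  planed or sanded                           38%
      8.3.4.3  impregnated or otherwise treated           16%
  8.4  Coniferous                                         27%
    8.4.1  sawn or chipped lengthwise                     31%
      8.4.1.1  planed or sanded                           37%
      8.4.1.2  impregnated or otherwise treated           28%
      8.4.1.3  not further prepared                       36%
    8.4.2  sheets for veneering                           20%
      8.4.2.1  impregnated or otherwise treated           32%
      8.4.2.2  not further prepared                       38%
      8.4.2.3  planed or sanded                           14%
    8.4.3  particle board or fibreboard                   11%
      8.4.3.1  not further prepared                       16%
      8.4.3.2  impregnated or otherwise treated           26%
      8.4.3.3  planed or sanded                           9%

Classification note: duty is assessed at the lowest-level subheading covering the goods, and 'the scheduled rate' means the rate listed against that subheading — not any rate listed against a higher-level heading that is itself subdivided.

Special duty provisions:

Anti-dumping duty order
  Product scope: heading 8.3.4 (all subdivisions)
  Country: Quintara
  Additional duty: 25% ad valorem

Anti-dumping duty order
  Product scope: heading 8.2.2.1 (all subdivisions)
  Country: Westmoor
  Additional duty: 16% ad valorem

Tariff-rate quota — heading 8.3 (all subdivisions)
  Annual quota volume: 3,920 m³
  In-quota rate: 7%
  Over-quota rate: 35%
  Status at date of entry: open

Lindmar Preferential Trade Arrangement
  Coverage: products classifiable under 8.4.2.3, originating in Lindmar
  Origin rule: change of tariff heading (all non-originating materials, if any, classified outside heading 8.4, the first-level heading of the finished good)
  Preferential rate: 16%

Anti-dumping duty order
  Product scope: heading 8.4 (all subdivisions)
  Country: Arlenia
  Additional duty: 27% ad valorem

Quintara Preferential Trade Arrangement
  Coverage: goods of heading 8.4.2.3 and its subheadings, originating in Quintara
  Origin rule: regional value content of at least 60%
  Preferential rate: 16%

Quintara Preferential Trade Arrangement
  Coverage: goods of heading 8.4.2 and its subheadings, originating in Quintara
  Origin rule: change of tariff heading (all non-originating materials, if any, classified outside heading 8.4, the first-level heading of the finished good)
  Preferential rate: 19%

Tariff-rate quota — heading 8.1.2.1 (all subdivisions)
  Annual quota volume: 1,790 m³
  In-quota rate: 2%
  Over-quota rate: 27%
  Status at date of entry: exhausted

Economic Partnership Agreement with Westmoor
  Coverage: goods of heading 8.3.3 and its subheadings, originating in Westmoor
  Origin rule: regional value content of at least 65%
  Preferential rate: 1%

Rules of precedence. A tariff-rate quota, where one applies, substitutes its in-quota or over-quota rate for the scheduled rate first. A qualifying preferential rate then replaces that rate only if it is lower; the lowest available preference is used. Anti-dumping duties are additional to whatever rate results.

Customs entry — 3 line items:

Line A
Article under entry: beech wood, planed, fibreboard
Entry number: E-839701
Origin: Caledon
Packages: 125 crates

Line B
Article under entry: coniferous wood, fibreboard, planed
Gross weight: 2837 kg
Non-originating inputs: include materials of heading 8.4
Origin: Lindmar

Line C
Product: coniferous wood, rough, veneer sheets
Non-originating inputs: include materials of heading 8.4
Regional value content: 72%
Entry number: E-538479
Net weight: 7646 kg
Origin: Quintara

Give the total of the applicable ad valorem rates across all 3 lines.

56%

Line A: beech → 8.1; fibreboard → 8.1.3; planed → 8.1.3.2. Scheduled 9%. No special measure applies. → 9%.
Line B: coniferous → 8.4; fibreboard → 8.4.3; planed → 8.4.3.3. Scheduled 9%. Lindmar agreement on 8.4.2.3: 8.4.3.3 not covered. → 9%.
Line C: coniferous → 8.4; veneer sheets → 8.4.2; rough → 8.4.2.2. Scheduled 38%. Quintara agreement on 8.4.2.3: 8.4.2.2 not covered; Quintara agreement on 8.4.2: CTH not met. → 38%.
Sum: 9% + 9% + 38% = 56%.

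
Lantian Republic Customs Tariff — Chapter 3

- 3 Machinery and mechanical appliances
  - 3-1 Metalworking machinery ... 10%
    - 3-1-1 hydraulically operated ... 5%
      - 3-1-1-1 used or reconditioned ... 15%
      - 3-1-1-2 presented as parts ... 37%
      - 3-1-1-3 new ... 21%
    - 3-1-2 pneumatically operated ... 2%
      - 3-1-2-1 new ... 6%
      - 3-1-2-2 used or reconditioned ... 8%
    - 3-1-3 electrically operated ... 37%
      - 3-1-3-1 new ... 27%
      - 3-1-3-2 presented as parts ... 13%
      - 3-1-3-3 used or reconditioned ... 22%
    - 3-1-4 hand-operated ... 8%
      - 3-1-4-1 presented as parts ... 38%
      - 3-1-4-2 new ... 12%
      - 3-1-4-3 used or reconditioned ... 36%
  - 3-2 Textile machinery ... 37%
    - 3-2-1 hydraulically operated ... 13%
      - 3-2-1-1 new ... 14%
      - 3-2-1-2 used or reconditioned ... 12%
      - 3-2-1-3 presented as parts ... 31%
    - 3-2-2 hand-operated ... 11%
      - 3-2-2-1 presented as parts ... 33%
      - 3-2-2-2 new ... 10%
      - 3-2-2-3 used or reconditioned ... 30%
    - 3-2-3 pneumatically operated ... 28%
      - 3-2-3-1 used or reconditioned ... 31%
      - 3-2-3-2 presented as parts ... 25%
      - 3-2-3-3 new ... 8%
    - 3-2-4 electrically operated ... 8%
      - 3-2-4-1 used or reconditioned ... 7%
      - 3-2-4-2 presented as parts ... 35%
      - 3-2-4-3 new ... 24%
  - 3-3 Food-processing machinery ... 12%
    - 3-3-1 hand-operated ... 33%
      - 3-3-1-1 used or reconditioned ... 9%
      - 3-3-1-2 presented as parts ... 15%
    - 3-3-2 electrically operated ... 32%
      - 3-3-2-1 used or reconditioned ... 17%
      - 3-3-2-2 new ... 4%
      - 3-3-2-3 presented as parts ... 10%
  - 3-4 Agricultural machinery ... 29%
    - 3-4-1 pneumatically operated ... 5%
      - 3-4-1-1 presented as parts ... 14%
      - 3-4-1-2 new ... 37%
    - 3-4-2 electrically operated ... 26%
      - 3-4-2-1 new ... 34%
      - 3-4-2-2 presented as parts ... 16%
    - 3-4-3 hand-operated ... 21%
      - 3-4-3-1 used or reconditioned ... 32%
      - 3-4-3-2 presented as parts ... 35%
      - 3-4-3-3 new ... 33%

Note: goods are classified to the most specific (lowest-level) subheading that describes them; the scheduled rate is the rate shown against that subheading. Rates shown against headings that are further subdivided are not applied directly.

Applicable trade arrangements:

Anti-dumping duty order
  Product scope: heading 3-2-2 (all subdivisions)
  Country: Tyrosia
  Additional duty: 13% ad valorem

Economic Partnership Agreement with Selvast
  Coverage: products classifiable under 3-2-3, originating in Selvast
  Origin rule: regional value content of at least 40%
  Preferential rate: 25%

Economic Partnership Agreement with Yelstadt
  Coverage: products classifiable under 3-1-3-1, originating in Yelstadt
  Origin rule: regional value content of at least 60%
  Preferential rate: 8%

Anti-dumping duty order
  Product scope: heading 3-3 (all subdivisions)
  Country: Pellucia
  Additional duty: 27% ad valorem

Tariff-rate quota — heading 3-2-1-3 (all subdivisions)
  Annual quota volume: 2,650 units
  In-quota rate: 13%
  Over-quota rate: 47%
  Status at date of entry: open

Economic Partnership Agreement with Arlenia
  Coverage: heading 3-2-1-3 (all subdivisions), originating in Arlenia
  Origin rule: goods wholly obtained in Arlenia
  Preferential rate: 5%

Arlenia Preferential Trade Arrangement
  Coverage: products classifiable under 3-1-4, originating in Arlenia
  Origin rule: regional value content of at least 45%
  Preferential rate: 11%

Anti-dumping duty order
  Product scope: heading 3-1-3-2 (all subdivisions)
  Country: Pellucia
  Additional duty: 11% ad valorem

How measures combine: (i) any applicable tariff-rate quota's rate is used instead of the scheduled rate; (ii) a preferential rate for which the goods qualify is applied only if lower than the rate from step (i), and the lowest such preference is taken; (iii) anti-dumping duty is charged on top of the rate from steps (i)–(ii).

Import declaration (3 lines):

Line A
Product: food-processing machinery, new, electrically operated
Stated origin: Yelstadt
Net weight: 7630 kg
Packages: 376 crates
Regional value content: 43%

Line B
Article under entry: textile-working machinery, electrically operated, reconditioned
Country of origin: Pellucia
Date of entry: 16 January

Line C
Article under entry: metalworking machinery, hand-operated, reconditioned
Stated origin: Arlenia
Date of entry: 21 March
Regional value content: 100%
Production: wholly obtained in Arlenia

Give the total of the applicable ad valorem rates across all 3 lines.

Line A: food-processing → 3-3; electrically operated → 3-3-2; new → 3-3-2-2. Scheduled 4%. Yelstadt agreement on 3-1-3-1: 3-3-2-2 not covered. → 4%.
Line B: textile-working → 3-2; electrically operated → 3-2-4; reconditioned → 3-2-4-1. Scheduled 7%. No special measure applies. → 7%.
Line C: metalworking → 3-1; hand-operated → 3-1-4; reconditioned → 3-1-4-3. Scheduled 36%. Arlenia agreement on 3-2-1-3: 3-1-4-3 not covered; Arlenia agreement on 3-1-4: RVC ≥ 45% → 11% available; preferential 11%. → 11%.
Sum: 4% + 7% + 11% = 22%.

22%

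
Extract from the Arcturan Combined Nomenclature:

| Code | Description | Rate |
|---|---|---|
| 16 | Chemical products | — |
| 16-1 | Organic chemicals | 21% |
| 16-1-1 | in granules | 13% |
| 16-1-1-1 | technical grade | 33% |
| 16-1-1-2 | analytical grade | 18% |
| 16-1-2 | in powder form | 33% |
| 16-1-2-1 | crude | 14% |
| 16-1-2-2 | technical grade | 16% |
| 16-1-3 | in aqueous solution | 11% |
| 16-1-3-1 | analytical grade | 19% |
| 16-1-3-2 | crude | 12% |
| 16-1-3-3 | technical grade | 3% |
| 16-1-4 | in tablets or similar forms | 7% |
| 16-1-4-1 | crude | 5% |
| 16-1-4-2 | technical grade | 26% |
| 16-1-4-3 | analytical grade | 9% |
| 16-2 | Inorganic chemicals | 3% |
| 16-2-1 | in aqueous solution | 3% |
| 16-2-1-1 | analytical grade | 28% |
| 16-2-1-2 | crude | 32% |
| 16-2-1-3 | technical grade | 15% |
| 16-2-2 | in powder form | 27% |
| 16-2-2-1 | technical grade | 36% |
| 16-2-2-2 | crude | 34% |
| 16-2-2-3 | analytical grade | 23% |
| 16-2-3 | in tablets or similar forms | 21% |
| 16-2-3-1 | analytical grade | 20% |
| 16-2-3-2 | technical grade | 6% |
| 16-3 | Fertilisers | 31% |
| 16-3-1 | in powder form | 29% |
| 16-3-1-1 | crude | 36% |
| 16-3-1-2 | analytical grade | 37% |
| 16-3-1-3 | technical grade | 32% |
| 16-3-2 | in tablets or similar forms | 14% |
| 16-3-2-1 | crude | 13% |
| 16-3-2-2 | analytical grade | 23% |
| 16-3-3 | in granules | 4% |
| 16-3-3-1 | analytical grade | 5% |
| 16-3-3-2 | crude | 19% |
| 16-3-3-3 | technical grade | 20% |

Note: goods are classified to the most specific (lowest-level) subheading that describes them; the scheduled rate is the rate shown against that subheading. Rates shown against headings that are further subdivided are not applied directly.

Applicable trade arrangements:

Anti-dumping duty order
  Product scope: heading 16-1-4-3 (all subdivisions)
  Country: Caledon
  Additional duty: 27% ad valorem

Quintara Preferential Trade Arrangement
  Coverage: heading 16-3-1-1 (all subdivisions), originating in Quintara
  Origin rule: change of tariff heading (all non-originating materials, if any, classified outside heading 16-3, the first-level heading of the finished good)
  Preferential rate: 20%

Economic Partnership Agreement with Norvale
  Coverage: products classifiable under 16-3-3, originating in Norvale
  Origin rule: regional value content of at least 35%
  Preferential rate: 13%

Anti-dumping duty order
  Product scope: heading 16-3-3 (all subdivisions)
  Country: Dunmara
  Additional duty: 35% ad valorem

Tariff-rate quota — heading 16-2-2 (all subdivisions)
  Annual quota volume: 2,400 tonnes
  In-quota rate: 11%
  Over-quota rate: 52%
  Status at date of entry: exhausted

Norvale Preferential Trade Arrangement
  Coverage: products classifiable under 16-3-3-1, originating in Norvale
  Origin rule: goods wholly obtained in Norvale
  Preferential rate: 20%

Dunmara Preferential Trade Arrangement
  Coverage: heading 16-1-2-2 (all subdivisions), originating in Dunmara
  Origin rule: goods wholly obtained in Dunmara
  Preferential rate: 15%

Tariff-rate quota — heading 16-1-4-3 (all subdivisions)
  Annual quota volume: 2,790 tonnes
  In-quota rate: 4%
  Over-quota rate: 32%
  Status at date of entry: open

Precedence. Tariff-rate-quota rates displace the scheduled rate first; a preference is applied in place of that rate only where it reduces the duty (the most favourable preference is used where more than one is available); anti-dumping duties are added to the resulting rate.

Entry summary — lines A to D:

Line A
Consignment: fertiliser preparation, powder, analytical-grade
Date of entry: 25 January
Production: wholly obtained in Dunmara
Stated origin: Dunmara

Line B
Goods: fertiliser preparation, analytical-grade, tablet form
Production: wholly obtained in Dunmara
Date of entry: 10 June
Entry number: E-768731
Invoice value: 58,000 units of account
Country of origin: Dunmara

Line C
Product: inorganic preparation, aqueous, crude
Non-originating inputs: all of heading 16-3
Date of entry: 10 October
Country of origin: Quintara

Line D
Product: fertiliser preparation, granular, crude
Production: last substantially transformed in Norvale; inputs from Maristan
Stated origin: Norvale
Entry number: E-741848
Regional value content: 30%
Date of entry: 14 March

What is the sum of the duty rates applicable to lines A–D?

111%

Line A: fertiliser → 16-3; powder → 16-3-1; analytical-grade → 16-3-1-2. Scheduled 37%. Dunmara agreement on 16-1-2-2: 16-3-1-2 not covered. → 37%.
Line B: fertiliser → 16-3; tablet form → 16-3-2; analytical-grade → 16-3-2-2. Scheduled 23%. Dunmara agreement on 16-1-2-2: 16-3-2-2 not covered. → 23%.
Line C: inorganic → 16-2; aqueous → 16-2-1; crude → 16-2-1-2. Scheduled 32%. Quintara agreement on 16-3-1-1: 16-2-1-2 not covered. → 32%.
Line D: fertiliser → 16-3; granular → 16-3-3; crude → 16-3-3-2. Scheduled 19%. Norvale agreement on 16-3-3: RVC < 35%; Norvale agreement on 16-3-3-1: 16-3-3-2 not covered. → 19%.
Sum: 37% + 23% + 32% + 19% = 111%.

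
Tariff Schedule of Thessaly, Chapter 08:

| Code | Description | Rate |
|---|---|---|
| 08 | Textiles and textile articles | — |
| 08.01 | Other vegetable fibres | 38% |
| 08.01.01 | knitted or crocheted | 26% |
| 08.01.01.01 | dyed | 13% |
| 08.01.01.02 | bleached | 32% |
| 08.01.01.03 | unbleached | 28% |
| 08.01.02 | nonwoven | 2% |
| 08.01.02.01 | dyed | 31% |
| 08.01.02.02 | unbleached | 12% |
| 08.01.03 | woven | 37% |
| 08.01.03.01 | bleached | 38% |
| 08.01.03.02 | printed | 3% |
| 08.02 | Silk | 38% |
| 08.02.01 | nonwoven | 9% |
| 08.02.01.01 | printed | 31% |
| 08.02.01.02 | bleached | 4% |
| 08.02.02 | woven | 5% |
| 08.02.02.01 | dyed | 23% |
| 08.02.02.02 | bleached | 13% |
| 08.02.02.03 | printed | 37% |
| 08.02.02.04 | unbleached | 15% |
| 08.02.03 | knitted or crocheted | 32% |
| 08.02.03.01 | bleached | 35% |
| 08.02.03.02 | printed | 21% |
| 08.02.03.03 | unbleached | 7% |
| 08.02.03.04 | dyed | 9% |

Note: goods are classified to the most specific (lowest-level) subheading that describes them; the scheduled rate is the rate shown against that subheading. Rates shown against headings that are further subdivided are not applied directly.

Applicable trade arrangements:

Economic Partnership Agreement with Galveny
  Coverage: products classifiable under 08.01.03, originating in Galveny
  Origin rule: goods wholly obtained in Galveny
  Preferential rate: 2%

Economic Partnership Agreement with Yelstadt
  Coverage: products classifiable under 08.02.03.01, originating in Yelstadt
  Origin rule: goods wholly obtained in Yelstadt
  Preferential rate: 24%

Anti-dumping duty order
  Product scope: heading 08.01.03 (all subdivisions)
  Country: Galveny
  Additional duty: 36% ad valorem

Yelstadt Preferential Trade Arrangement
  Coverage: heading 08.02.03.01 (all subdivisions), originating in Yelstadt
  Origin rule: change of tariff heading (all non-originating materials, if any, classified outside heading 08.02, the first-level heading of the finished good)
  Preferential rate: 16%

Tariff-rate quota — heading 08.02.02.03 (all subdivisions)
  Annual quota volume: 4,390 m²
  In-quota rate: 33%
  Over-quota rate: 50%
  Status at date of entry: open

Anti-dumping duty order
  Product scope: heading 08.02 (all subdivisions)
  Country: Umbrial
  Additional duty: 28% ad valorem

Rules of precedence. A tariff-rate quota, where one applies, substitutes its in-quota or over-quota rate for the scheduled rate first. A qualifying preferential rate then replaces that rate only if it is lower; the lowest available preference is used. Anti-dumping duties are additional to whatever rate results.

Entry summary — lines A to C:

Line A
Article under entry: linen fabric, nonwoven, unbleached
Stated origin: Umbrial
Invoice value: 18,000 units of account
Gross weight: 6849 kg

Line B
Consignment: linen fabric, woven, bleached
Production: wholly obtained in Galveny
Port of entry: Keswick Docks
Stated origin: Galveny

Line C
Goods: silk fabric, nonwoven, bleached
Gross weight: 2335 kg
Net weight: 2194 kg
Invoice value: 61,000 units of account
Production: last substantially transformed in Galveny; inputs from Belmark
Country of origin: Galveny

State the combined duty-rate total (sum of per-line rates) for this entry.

Line A: linen → 08.01; nonwoven → 08.01.02; unbleached → 08.01.02.02. Scheduled 12%. No special measure applies. → 12%.
Line B: linen → 08.01; woven → 08.01.03; bleached → 08.01.03.01. Scheduled 38%. Galveny agreement on 08.01.03: wholly obtained → 2% available; preferential 2%; anti-dumping (Galveny, 08.01.03): +36%; total 2% + 36% = 38%. → 38%.
Line C: silk → 08.02; nonwoven → 08.02.01; bleached → 08.02.01.02. Scheduled 4%. Galveny agreement on 08.01.03: 08.02.01.02 not covered. → 4%.
Sum: 12% + 38% + 4% = 54%.

54%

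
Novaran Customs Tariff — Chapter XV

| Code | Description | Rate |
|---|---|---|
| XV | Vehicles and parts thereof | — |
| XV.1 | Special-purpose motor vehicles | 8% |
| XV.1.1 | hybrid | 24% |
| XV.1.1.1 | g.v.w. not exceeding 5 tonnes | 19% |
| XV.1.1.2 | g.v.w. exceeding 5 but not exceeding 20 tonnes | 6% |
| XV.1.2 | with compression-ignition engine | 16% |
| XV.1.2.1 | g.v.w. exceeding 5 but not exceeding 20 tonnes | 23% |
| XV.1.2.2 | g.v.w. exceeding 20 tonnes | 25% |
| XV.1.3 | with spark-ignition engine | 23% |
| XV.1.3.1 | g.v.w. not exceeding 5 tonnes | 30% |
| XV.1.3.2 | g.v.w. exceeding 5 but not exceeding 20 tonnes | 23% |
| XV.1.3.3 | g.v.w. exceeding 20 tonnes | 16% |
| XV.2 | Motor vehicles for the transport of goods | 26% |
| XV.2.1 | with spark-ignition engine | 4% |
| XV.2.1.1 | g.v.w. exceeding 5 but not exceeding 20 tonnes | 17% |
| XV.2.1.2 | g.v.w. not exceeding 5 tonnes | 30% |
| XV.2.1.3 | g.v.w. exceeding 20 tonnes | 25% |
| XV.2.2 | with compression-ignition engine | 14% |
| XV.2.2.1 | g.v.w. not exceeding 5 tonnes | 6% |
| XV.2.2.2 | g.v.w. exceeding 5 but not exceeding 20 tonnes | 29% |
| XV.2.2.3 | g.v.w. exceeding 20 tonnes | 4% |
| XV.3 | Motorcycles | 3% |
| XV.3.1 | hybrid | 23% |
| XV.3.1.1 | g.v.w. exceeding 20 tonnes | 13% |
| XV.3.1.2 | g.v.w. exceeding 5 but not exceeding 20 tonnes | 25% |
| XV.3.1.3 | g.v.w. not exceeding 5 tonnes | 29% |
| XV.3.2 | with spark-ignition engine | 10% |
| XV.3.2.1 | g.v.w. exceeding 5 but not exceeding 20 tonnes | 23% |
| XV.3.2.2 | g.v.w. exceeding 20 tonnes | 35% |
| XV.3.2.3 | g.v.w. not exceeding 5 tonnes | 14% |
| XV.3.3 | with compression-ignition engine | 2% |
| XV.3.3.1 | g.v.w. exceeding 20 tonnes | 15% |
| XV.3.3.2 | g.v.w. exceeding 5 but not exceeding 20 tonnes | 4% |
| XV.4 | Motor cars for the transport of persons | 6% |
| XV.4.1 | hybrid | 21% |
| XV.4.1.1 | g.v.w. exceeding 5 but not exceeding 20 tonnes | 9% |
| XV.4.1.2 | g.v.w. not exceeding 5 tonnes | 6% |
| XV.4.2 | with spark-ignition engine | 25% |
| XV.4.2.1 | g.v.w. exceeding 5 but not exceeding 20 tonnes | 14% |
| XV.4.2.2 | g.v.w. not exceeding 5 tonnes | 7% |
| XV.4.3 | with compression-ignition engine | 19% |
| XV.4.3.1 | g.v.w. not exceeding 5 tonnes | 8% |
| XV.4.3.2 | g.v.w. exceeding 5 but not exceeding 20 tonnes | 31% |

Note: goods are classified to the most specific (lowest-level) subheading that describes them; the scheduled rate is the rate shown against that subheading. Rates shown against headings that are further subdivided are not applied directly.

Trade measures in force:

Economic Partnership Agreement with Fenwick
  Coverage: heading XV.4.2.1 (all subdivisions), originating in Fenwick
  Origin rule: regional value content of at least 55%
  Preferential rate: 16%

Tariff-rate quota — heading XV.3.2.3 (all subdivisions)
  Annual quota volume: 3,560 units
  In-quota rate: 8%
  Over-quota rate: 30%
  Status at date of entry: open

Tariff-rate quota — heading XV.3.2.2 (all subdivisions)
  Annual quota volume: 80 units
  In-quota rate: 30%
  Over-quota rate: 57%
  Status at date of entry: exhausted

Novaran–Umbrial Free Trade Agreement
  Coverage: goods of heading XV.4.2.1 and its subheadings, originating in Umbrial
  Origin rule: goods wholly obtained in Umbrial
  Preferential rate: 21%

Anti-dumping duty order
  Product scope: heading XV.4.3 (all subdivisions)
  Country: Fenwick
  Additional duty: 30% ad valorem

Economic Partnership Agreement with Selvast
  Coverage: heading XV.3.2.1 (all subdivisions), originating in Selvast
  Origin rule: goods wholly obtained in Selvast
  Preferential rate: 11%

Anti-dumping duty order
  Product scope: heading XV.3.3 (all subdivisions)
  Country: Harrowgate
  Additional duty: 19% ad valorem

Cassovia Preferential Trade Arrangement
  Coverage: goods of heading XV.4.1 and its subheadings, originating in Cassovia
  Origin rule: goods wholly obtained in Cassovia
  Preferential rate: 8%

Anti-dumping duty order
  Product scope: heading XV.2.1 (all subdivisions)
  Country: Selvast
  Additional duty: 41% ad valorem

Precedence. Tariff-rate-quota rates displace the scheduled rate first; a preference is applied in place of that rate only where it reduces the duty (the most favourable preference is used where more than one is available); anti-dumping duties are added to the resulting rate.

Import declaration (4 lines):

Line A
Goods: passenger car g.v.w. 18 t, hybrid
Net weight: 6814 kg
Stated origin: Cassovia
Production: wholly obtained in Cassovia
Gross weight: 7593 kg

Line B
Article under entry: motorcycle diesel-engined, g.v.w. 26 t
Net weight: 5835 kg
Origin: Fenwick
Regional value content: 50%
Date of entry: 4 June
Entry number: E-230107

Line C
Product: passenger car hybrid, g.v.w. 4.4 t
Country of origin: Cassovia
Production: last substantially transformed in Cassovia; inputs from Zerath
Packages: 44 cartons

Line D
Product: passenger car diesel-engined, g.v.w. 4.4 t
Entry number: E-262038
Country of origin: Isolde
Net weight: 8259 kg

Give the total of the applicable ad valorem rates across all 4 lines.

37%

Line A: passenger car → XV.4; hybrid → XV.4.1; g.v.w. 18 t → XV.4.1.1. Scheduled 9%. Cassovia agreement on XV.4.1: wholly obtained → 8% available; preferential 8%. → 8%.
Line B: motorcycle → XV.3; diesel-engined → XV.3.3; g.v.w. 26 t → XV.3.3.1. Scheduled 15%. Fenwick agreement on XV.4.2.1: XV.3.3.1 not covered. → 15%.
Line C: passenger car → XV.4; hybrid → XV.4.1; g.v.w. 4.4 t → XV.4.1.2. Scheduled 6%. Cassovia agreement on XV.4.1: not wholly obtained. → 6%.
Line D: passenger car → XV.4; diesel-engined → XV.4.3; g.v.w. 4.4 t → XV.4.3.1. Scheduled 8%. No special measure applies. → 8%.
Sum: 8% + 15% + 6% + 8% = 37%.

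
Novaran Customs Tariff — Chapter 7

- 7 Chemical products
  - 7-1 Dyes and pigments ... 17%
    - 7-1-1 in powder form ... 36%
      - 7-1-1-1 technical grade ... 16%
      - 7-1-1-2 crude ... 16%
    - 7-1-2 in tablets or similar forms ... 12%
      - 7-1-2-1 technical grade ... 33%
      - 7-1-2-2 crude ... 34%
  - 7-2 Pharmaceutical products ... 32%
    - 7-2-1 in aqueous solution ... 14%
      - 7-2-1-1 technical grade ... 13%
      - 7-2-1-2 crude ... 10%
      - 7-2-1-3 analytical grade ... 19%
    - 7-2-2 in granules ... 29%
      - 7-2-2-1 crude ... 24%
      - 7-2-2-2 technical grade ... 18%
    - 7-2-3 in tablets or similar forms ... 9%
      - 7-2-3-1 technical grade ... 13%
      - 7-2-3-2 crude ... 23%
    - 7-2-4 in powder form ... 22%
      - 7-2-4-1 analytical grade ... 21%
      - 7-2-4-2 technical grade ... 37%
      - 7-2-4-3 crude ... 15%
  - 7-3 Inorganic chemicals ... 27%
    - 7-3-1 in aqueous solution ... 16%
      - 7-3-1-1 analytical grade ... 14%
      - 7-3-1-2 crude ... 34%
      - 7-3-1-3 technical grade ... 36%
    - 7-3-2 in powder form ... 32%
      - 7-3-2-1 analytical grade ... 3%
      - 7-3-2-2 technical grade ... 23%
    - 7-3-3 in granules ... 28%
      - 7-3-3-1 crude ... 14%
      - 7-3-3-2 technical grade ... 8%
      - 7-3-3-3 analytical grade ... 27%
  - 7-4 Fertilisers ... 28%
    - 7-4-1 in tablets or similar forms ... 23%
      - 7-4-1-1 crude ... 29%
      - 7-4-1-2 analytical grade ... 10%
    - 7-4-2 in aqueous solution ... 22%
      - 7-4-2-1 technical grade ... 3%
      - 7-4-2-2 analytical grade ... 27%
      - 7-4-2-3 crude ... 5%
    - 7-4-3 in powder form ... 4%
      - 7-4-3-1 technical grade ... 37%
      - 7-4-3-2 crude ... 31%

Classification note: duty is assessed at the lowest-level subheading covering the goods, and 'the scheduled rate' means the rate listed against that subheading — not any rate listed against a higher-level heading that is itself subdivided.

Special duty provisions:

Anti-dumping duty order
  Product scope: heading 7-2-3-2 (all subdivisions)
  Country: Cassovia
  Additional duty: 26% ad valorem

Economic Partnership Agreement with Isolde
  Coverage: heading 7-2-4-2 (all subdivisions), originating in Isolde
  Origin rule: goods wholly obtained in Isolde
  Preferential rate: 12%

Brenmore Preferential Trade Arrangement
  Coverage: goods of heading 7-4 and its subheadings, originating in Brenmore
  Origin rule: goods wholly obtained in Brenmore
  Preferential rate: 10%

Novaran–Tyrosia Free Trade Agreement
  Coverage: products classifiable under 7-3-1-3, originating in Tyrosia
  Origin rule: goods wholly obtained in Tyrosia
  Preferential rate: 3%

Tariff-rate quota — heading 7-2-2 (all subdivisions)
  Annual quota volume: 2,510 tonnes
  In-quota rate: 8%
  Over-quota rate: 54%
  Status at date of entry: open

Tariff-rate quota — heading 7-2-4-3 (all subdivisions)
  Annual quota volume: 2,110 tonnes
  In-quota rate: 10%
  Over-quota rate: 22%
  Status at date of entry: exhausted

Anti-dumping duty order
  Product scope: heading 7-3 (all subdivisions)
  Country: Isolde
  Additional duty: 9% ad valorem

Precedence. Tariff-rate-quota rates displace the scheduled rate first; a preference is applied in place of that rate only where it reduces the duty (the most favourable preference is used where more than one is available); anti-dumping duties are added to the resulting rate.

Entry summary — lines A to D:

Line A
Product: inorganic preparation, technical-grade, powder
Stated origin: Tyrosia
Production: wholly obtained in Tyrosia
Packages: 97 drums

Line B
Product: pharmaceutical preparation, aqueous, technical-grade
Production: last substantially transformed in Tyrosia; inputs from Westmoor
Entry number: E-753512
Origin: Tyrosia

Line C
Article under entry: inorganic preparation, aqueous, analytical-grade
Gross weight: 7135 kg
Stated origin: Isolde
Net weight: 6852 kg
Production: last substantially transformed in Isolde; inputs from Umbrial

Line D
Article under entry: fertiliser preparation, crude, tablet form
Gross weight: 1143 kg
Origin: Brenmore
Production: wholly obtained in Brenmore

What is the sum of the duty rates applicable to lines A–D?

69%

Line A: inorganic → 7-3; powder → 7-3-2; technical-grade → 7-3-2-2. Scheduled 23%. Tyrosia agreement on 7-3-1-3: 7-3-2-2 not covered. → 23%.
Line B: pharmaceutical → 7-2; aqueous → 7-2-1; technical-grade → 7-2-1-1. Scheduled 13%. Tyrosia agreement on 7-3-1-3: 7-2-1-1 not covered. → 13%.
Line C: inorganic → 7-3; aqueous → 7-3-1; analytical-grade → 7-3-1-1. Scheduled 14%. Isolde agreement on 7-2-4-2: 7-3-1-1 not covered; anti-dumping (Isolde, 7-3): +9%; total 14% + 9% = 23%. → 23%.
Line D: fertiliser → 7-4; tablet form → 7-4-1; crude → 7-4-1-1. Scheduled 29%. Brenmore agreement on 7-4: wholly obtained → 10% available; preferential 10%. → 10%.
Sum: 23% + 13% + 23% + 10% = 69%.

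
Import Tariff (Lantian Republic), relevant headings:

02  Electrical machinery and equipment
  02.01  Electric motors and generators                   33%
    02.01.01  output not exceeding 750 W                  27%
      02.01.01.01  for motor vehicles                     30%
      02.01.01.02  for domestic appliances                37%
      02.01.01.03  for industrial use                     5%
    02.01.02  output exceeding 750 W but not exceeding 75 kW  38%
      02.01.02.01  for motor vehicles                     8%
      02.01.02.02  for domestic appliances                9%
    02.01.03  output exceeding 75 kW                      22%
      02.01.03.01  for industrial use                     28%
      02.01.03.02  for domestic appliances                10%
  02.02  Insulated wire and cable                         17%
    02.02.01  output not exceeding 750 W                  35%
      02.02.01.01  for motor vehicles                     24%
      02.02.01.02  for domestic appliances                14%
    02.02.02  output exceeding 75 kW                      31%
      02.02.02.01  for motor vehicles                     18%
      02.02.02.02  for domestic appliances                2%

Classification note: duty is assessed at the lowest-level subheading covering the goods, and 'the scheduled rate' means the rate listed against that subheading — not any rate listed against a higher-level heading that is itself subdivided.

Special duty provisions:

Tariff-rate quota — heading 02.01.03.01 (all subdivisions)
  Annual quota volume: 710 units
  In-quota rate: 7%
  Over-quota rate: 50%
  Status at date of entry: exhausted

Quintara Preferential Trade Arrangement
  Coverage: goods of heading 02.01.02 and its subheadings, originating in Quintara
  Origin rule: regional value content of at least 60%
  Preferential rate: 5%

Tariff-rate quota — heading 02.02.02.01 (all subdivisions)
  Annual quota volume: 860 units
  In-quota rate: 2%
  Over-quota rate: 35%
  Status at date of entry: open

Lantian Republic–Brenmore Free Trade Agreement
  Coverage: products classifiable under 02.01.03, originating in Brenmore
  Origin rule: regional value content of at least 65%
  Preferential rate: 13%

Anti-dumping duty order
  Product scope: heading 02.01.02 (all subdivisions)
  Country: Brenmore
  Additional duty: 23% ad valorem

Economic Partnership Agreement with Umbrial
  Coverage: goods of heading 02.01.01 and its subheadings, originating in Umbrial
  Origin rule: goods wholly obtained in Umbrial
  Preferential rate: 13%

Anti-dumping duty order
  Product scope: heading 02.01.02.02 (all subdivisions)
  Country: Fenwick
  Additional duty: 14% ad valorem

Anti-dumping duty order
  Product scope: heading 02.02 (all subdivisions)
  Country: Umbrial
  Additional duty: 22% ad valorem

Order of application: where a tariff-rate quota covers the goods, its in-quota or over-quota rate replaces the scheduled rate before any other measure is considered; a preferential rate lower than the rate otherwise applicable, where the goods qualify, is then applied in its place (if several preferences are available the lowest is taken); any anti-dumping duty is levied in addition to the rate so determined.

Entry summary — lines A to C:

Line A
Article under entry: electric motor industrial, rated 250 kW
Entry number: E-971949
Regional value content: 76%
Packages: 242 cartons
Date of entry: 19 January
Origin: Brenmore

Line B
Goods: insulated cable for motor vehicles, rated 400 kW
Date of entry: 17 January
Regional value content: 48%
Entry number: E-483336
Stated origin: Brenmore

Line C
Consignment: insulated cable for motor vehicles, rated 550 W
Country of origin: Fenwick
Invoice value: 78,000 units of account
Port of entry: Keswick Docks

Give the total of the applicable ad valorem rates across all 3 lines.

Line A: electric motor → 02.01; rated 250 kW → 02.01.03; industrial → 02.01.03.01. Scheduled 28%. quota on 02.01.03.01 exhausted → over-quota 50%; Brenmore agreement on 02.01.03: RVC ≥ 65% → 13% available; preferential 13%. → 13%.
Line B: insulated cable → 02.02; rated 400 kW → 02.02.02; for motor vehicles → 02.02.02.01. Scheduled 18%. quota on 02.02.02.01 open → in-quota 2%; Brenmore agreement on 02.01.03: 02.02.02.01 not covered. → 2%.
Line C: insulated cable → 02.02; rated 550 W → 02.02.01; for motor vehicles → 02.02.01.01. Scheduled 24%. No special measure applies. → 24%.
Sum: 13% + 2% + 24% = 39%.

39%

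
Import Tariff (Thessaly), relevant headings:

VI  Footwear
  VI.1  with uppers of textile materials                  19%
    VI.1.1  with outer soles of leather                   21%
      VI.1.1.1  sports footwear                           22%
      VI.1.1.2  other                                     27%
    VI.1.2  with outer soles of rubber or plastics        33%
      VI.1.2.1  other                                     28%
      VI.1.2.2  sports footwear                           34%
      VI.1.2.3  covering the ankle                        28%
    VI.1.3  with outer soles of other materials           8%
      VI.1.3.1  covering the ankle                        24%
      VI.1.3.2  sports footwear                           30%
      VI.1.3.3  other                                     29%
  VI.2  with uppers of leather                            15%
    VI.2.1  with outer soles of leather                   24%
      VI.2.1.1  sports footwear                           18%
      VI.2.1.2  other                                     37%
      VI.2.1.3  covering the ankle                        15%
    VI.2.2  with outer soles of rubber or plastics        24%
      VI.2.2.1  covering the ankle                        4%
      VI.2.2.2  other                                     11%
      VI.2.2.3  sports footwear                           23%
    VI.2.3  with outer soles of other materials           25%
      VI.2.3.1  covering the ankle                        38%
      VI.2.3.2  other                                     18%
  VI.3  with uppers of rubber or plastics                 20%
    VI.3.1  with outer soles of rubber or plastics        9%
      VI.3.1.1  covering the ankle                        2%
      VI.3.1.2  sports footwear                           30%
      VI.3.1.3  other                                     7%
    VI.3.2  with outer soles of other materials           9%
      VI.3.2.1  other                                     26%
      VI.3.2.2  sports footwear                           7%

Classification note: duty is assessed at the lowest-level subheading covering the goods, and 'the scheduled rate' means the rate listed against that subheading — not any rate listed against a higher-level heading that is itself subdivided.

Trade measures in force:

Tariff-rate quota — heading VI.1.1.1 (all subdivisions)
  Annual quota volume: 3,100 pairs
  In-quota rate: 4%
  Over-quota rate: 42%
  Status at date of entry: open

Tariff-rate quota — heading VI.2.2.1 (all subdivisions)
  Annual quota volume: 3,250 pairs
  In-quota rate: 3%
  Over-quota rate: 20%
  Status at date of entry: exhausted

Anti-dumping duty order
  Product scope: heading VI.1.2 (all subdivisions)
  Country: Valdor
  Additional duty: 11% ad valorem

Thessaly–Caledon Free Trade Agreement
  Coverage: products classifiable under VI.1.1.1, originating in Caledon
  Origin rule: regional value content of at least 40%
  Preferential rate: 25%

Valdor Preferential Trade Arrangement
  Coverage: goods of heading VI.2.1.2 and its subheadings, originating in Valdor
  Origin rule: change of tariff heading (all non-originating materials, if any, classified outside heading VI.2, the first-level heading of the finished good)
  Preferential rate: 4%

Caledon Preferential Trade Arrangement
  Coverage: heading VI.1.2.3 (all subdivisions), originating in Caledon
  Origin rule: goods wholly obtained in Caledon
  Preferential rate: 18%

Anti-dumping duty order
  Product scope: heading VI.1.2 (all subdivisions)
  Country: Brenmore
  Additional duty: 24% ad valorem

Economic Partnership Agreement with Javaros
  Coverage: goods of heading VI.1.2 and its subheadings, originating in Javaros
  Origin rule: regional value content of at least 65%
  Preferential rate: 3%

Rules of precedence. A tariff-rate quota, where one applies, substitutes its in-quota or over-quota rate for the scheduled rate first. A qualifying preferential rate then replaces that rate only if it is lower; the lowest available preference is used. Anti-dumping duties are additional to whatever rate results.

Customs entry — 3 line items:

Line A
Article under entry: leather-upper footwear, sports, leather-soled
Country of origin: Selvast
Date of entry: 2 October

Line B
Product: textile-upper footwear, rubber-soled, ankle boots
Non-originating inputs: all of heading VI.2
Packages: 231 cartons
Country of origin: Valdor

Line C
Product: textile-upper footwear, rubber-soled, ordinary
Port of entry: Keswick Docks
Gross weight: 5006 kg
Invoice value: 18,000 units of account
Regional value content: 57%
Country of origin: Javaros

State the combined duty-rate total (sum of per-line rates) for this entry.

Line A: leather-upper → VI.2; leather-soled → VI.2.1; sports → VI.2.1.1. Scheduled 18%. No special measure applies. → 18%.
Line B: textile-upper → VI.1; rubber-soled → VI.1.2; ankle boots → VI.1.2.3. Scheduled 28%. Valdor agreement on VI.2.1.2: VI.1.2.3 not covered; anti-dumping (Valdor, VI.1.2): +11%; total 28% + 11% = 39%. → 39%.
Line C: textile-upper → VI.1; rubber-soled → VI.1.2; ordinary → VI.1.2.1. Scheduled 28%. Javaros agreement on VI.1.2: RVC < 65%. → 28%.
Sum: 18% + 39% + 28% = 85%.

85%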